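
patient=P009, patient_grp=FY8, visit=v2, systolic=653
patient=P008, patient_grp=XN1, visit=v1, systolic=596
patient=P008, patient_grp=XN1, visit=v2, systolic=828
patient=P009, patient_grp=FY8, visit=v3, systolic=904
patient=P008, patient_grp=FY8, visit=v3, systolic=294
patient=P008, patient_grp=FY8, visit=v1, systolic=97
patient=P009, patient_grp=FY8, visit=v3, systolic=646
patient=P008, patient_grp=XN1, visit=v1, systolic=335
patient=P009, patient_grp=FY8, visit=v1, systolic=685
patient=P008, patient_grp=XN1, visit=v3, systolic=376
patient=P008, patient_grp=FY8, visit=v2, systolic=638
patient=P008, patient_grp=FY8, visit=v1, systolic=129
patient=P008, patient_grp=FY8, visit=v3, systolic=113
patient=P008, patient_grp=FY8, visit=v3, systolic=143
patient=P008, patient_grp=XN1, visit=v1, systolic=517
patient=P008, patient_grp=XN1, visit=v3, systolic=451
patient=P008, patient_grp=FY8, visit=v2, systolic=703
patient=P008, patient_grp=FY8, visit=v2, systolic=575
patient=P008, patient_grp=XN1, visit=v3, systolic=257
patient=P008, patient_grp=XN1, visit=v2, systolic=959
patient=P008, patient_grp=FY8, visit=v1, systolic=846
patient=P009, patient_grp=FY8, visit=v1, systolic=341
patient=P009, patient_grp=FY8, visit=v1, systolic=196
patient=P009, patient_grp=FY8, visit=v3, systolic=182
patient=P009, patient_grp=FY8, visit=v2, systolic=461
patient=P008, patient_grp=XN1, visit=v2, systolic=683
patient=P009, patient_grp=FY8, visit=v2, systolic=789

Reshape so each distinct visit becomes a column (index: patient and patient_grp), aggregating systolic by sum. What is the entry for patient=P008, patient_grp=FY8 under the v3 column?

550

Rows with patient=P008, patient_grp=FY8 and visit=v3: systolic values are 294, 113, 143.
294 + 113 + 143 = 550.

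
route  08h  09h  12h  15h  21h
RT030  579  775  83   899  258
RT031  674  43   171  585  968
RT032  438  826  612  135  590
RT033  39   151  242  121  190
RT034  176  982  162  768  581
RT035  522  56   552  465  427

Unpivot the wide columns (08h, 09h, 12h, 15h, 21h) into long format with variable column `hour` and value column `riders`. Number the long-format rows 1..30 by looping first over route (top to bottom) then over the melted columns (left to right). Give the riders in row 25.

30 rows total (6 × 5). Row 25: index ⌊(25-1)/5⌋ = 4 into route → RT034; (25-1) mod 5 = 4 into the melted columns → 21h.
So row 25 is (RT034, 21h, 581); riders = 581.

581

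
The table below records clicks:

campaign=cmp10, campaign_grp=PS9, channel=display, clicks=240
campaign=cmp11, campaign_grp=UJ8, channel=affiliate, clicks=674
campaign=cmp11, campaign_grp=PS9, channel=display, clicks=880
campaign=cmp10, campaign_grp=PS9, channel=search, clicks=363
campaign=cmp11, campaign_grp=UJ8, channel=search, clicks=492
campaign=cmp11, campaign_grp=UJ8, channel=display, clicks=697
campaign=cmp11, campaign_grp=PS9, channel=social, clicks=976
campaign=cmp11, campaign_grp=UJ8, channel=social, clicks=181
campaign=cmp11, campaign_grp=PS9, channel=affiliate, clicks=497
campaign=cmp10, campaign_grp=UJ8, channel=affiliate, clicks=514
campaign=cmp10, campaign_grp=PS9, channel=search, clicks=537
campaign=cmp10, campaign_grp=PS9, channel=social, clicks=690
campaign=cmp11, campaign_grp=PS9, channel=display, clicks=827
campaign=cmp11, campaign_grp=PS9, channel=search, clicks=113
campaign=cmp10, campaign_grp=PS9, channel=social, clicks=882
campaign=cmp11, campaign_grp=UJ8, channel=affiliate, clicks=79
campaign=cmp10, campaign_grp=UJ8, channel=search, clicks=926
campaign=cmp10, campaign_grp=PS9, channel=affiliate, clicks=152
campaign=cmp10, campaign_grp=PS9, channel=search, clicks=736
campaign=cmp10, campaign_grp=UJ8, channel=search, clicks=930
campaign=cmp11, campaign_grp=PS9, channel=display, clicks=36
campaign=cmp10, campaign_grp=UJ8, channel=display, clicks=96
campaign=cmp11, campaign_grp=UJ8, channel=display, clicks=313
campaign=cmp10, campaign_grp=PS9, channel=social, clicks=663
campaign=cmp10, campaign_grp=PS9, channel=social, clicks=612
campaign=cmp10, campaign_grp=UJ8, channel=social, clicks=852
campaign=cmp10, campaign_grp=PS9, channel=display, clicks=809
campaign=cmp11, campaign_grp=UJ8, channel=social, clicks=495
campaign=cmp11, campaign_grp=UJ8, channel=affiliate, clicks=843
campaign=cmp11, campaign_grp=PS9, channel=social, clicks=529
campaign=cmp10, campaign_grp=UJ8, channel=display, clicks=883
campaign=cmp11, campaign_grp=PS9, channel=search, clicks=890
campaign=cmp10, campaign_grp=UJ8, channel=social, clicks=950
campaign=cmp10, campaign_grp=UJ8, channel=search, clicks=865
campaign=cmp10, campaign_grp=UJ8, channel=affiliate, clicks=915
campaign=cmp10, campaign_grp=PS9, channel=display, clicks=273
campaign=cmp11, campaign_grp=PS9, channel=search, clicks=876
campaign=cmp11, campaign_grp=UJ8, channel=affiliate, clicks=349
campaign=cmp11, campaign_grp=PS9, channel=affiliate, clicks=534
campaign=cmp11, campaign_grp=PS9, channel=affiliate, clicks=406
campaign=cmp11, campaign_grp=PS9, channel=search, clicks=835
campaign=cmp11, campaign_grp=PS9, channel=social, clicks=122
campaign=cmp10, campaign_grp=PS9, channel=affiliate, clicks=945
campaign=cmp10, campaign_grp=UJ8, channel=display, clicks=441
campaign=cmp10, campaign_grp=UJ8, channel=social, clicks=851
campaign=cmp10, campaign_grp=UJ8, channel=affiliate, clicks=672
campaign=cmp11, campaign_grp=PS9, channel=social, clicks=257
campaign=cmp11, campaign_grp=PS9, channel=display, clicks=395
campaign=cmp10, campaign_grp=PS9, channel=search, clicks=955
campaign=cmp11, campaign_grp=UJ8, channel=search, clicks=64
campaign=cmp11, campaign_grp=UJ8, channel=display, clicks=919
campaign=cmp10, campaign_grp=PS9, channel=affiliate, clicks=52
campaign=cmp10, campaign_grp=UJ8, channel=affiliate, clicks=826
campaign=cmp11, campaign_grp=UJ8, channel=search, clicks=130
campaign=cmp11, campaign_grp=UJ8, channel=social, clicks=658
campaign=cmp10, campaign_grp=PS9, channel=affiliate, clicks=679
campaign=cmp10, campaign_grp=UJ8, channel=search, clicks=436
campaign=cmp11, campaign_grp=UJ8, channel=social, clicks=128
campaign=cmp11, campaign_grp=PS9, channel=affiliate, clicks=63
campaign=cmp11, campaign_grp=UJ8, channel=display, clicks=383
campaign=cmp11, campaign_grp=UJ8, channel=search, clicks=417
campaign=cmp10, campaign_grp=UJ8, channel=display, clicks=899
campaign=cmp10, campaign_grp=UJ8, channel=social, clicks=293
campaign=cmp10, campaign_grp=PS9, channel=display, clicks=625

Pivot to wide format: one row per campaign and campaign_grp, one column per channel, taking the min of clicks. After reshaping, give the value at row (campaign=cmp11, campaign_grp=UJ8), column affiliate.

Rows with campaign=cmp11, campaign_grp=UJ8 and channel=affiliate: clicks values are 674, 79, 843, 349.
min(674, 79, 843, 349) = 79.

79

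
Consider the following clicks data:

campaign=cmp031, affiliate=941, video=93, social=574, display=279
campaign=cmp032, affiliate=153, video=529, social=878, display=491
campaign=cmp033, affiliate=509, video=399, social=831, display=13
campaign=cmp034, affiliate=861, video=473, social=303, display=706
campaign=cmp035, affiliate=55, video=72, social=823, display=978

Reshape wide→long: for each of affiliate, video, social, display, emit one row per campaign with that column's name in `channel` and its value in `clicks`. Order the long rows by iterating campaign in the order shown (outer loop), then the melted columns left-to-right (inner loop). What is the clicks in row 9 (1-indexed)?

20 rows total (5 × 4). Row 9: index ⌊(9-1)/4⌋ = 2 into campaign → cmp033; (9-1) mod 4 = 0 into the melted columns → affiliate.
So row 9 is (cmp033, affiliate, 509); clicks = 509.

509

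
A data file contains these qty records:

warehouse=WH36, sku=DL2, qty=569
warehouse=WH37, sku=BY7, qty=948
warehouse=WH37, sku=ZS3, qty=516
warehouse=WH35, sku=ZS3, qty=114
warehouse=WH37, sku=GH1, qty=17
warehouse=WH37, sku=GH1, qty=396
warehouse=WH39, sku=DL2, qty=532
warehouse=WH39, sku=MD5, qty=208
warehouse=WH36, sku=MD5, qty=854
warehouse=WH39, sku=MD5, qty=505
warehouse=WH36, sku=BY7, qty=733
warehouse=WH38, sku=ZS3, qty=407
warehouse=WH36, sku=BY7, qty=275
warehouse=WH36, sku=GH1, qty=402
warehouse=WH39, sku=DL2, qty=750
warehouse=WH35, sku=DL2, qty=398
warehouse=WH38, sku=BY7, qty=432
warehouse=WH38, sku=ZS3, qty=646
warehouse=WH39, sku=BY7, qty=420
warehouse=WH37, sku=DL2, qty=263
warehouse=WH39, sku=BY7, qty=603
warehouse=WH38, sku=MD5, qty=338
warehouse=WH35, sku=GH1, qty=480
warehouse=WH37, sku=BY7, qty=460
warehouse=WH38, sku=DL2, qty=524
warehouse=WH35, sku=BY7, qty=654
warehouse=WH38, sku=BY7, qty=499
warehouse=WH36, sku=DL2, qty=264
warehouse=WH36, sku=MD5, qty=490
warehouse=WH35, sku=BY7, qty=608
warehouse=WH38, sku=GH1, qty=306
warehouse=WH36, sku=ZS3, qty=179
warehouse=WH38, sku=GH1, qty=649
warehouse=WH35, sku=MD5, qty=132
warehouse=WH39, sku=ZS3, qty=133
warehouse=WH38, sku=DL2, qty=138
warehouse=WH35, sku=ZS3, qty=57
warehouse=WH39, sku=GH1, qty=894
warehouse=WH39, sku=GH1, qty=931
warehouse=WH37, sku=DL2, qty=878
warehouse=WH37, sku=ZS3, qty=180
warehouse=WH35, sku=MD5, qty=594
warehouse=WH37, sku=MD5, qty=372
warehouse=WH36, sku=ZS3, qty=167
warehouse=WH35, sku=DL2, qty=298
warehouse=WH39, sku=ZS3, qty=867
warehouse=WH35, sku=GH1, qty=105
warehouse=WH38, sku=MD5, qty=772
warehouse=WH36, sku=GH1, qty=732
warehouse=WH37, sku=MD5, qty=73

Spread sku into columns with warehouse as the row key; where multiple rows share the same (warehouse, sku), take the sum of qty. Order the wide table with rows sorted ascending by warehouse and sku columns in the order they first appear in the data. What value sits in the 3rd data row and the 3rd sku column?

With rows sorted ascending by warehouse, row 3 is warehouse=WH37. sku columns in first-appearance order: DL2, BY7, ZS3, GH1, MD5; column 3 is ZS3.
Long rows with warehouse=WH37, sku=ZS3: 516 + 180 = 696.

696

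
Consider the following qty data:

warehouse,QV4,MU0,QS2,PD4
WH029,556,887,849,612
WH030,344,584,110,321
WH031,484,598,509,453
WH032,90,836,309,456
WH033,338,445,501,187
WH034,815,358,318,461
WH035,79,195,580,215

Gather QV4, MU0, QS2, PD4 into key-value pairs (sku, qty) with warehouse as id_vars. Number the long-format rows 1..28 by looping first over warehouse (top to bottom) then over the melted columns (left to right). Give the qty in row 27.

28 rows total (7 × 4). Row 27: index ⌊(27-1)/4⌋ = 6 into warehouse → WH035; (27-1) mod 4 = 2 into the melted columns → QS2.
So row 27 is (WH035, QS2, 580); qty = 580.

580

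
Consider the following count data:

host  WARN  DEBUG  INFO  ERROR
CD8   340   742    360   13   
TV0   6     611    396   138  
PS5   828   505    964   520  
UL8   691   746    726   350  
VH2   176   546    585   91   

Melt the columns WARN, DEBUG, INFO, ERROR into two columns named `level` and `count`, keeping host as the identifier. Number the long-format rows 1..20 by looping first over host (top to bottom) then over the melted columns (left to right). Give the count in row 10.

20 rows total (5 × 4). Row 10: index ⌊(10-1)/4⌋ = 2 into host → PS5; (10-1) mod 4 = 1 into the melted columns → DEBUG.
So row 10 is (PS5, DEBUG, 505); count = 505.

505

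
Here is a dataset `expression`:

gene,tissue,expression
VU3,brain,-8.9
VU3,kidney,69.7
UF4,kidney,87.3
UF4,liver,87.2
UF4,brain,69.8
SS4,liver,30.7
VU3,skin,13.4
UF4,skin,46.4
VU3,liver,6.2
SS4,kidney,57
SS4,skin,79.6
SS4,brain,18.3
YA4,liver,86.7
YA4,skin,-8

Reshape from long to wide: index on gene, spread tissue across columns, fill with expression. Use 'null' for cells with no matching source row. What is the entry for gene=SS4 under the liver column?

The long row with gene=SS4, tissue=liver has expression=30.7.

30.7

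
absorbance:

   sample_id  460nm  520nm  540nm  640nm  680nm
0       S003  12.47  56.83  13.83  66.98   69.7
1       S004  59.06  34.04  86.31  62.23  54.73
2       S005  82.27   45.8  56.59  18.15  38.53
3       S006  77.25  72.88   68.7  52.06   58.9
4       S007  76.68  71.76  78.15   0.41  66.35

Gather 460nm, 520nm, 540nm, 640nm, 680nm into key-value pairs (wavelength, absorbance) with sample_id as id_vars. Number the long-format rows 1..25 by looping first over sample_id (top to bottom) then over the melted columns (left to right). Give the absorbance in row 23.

78.15

25 rows total (5 × 5). Row 23: index ⌊(23-1)/5⌋ = 4 into sample_id → S007; (23-1) mod 5 = 2 into the melted columns → 540nm.
So row 23 is (S007, 540nm, 78.15); absorbance = 78.15.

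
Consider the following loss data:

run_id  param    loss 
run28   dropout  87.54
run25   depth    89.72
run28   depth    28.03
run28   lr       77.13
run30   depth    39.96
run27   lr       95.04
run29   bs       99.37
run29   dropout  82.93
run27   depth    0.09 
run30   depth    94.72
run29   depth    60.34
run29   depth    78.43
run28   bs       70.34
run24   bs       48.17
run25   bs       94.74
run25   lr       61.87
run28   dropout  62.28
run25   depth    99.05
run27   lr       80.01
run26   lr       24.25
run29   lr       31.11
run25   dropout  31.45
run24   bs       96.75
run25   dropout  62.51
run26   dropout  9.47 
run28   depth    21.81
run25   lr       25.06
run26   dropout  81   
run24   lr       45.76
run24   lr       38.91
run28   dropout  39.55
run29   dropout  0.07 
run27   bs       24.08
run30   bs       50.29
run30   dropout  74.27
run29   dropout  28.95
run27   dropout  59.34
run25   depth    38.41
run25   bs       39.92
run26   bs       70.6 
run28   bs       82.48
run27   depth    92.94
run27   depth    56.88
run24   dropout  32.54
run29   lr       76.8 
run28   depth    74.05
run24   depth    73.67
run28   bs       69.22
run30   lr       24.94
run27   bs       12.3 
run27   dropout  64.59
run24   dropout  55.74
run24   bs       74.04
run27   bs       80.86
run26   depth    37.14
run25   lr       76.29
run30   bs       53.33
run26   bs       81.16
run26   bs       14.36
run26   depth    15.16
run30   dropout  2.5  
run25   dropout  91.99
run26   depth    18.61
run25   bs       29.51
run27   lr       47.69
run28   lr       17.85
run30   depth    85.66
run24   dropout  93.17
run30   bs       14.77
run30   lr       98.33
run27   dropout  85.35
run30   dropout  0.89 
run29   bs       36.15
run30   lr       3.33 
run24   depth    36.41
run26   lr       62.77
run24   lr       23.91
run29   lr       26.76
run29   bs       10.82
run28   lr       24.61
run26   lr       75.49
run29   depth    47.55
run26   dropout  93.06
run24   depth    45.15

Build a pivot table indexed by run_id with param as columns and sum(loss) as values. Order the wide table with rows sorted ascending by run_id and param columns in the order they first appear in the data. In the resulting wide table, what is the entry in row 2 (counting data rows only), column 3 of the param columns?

163.22

With rows sorted ascending by run_id, row 2 is run_id=run25. param columns in first-appearance order: dropout, depth, lr, bs; column 3 is lr.
Long rows with run_id=run25, param=lr: 61.87 + 25.06 + 76.29 = 163.22.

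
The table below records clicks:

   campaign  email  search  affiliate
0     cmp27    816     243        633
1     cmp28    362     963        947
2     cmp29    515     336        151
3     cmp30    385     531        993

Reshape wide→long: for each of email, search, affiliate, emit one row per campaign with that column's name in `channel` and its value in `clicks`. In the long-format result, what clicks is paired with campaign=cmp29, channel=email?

515

Unpivoting turns each (campaign, wide-column) pair into one long row.
The wide cell at row cmp29, column email holds 515, so the long row (cmp29, email) has clicks=515.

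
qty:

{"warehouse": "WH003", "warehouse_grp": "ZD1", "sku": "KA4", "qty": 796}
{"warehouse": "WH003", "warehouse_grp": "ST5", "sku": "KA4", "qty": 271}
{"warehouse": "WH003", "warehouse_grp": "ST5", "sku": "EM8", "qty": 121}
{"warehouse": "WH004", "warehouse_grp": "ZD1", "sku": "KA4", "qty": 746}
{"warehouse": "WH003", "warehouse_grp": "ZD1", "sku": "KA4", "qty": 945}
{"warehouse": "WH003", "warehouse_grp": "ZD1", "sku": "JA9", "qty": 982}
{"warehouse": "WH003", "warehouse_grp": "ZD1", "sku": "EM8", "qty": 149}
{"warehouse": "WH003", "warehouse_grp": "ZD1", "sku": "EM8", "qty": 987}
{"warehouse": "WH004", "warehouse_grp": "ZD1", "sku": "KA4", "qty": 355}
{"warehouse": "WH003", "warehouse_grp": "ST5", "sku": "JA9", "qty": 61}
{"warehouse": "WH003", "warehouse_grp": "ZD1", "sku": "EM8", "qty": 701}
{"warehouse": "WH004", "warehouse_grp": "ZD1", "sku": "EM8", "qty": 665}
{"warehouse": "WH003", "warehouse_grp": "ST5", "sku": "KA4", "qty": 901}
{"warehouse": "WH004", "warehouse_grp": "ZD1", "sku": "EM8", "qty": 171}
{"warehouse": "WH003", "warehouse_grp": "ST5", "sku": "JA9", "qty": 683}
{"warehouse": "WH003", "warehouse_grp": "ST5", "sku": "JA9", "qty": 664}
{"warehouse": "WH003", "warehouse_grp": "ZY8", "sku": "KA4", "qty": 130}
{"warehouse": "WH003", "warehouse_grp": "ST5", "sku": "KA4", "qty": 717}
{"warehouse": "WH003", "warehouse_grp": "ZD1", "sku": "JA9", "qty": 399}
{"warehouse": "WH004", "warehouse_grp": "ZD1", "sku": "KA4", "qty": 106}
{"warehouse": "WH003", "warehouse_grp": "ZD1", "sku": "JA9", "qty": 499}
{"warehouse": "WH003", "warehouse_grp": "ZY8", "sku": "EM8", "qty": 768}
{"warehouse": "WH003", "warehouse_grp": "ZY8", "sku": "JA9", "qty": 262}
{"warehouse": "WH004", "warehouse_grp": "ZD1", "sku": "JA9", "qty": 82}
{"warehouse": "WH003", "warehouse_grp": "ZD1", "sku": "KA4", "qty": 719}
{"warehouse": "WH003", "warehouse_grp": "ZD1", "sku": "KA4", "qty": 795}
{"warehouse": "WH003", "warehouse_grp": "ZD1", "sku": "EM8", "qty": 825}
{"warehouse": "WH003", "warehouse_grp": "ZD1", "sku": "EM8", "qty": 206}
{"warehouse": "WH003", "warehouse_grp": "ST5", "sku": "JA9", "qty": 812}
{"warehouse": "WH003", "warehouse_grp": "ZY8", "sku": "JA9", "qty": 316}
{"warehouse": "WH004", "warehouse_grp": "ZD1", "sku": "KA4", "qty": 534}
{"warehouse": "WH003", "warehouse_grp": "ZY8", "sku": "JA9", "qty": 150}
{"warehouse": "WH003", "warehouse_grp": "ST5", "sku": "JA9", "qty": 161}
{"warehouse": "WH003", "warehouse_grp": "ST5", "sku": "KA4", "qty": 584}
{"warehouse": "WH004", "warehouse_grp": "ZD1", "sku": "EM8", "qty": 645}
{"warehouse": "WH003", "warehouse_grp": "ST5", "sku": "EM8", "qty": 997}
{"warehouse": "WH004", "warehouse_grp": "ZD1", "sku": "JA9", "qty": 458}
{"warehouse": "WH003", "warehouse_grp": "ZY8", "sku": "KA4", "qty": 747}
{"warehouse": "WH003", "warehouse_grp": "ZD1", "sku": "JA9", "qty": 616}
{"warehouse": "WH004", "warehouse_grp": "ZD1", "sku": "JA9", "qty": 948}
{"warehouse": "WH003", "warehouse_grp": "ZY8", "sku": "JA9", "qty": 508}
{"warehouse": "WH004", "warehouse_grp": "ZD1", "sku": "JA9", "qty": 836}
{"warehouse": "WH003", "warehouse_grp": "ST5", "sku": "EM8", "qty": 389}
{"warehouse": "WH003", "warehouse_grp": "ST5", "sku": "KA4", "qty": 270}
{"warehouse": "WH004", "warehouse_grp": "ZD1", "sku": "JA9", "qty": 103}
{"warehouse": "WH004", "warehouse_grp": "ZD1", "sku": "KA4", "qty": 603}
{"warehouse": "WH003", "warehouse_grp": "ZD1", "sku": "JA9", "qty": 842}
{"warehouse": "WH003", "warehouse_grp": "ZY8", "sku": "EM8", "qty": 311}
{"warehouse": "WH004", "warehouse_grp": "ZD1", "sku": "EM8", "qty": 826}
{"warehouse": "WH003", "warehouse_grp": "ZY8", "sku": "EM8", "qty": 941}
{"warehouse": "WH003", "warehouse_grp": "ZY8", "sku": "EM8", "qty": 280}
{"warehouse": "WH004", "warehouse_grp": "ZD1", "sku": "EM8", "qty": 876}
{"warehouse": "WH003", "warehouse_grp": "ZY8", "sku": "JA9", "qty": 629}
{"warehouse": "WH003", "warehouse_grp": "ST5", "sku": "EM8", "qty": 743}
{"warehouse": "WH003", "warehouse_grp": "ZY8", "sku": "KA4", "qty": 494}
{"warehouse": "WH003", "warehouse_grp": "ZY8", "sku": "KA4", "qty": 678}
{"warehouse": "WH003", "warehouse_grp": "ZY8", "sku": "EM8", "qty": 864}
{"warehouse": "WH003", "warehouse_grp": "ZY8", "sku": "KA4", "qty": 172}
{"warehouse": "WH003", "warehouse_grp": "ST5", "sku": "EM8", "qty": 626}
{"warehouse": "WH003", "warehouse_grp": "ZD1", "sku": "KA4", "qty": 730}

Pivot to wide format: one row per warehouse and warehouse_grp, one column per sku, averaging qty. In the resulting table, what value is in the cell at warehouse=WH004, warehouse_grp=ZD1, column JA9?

Rows with warehouse=WH004, warehouse_grp=ZD1 and sku=JA9: qty values are 82, 458, 948, 836, 103.
(82 + 458 + 948 + 836 + 103) / 5 = 485.40.

485.40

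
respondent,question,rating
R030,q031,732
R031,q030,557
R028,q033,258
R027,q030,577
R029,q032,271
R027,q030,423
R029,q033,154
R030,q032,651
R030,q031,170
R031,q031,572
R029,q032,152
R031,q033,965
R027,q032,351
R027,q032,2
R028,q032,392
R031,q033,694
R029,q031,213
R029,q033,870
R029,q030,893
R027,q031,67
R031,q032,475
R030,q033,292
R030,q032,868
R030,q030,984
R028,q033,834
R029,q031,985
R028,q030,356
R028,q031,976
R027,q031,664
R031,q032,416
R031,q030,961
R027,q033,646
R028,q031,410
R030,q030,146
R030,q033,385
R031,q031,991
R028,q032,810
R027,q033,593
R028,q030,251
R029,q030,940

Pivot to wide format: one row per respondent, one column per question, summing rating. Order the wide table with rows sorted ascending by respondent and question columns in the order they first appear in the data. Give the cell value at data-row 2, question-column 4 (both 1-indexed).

1202

With rows sorted ascending by respondent, row 2 is respondent=R028. question columns in first-appearance order: q031, q030, q033, q032; column 4 is q032.
Long rows with respondent=R028, question=q032: 392 + 810 = 1202.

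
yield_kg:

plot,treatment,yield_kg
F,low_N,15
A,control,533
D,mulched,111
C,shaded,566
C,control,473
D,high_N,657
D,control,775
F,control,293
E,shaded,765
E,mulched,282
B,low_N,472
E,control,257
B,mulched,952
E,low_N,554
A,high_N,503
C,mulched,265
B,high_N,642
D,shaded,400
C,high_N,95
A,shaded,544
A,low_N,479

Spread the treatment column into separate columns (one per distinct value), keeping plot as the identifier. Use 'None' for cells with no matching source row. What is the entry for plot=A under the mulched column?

No long-format row has plot=A and treatment=mulched, so the cell is None.

None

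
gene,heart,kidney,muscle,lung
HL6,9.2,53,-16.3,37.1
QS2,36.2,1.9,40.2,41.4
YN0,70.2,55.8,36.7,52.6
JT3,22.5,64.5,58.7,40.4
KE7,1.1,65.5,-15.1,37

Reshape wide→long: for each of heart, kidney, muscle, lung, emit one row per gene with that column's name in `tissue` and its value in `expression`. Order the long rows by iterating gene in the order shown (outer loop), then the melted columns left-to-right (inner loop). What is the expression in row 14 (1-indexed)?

64.5

20 rows total (5 × 4). Row 14: index ⌊(14-1)/4⌋ = 3 into gene → JT3; (14-1) mod 4 = 1 into the melted columns → kidney.
So row 14 is (JT3, kidney, 64.5); expression = 64.5.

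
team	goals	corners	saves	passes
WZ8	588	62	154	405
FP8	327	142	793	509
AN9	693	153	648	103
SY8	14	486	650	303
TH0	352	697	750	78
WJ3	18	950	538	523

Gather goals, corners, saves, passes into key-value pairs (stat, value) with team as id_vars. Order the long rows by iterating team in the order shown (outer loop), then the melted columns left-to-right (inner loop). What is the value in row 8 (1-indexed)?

509

24 rows total (6 × 4). Row 8: index ⌊(8-1)/4⌋ = 1 into team → FP8; (8-1) mod 4 = 3 into the melted columns → passes.
So row 8 is (FP8, passes, 509); value = 509.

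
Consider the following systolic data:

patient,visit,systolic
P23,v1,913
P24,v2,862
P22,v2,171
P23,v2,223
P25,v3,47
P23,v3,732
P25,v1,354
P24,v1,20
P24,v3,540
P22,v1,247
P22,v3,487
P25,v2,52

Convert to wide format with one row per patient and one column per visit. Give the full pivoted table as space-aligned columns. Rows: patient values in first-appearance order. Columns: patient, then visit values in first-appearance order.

Columns: patient plus the 3 distinct visit values (v1, v2, v3).
For example, row P23 column v1 takes systolic=913 from the long row (P23, v1).

patient  v1   v2   v3 
P23      913  223  732
P24      20   862  540
P22      247  171  487
P25      354  52   47 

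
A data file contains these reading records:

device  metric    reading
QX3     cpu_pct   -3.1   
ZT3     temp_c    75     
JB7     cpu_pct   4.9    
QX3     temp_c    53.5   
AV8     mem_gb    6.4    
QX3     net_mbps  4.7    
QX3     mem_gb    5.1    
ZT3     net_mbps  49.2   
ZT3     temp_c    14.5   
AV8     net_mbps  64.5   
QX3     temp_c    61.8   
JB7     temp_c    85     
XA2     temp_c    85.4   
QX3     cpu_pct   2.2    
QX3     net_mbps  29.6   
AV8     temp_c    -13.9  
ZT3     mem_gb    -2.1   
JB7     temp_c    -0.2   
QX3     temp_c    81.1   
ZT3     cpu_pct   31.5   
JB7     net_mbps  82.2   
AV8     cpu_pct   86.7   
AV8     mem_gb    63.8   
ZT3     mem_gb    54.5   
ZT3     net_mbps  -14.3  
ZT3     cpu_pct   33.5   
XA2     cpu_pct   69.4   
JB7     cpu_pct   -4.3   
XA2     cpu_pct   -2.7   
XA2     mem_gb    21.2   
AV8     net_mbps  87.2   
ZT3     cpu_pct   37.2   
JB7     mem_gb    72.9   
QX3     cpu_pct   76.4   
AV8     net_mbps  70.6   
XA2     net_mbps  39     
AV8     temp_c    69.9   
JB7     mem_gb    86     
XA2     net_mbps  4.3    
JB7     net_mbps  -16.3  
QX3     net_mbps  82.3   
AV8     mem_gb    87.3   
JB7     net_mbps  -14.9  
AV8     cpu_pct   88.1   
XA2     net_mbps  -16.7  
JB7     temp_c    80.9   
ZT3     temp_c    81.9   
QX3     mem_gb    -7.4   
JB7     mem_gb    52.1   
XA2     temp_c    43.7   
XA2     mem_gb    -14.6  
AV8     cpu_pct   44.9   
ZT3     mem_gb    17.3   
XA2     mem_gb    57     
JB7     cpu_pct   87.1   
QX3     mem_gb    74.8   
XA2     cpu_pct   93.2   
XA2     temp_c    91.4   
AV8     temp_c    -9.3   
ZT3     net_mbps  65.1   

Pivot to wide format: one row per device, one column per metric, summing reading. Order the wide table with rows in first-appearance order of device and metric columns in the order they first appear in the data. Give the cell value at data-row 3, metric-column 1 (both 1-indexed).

With rows in first-appearance order of device, row 3 is device=JB7. metric columns in first-appearance order: cpu_pct, temp_c, mem_gb, net_mbps; column 1 is cpu_pct.
Long rows with device=JB7, metric=cpu_pct: 4.9 + -4.3 + 87.1 = 87.7.

87.7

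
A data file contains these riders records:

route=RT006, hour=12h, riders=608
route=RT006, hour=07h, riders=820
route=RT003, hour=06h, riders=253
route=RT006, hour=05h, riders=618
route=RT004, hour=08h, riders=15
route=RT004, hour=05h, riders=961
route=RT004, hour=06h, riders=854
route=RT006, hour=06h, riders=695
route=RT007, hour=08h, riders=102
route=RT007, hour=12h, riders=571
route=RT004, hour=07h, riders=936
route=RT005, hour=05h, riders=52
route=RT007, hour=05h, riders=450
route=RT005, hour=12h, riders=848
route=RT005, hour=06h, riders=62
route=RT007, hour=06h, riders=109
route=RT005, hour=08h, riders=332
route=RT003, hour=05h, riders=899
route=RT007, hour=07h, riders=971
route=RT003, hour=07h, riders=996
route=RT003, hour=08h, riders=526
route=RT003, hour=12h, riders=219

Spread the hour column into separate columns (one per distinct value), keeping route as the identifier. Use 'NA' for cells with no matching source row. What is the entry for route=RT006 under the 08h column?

No long-format row has route=RT006 and hour=08h, so the cell is NA.

NA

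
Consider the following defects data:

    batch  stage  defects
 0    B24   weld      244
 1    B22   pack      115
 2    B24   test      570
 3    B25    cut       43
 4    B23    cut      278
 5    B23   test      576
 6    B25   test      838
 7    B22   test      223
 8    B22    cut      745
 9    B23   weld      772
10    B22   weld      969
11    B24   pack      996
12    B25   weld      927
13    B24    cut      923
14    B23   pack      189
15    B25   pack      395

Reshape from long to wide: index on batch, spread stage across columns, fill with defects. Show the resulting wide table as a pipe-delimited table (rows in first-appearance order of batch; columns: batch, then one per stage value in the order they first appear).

Columns: batch plus the 4 distinct stage values (weld, pack, test, cut).
For example, row B24 column weld takes defects=244 from the long row (B24, weld).

| batch | weld | pack | test | cut |
| B24 | 244 | 996 | 570 | 923 |
| B22 | 969 | 115 | 223 | 745 |
| B25 | 927 | 395 | 838 | 43 |
| B23 | 772 | 189 | 576 | 278 |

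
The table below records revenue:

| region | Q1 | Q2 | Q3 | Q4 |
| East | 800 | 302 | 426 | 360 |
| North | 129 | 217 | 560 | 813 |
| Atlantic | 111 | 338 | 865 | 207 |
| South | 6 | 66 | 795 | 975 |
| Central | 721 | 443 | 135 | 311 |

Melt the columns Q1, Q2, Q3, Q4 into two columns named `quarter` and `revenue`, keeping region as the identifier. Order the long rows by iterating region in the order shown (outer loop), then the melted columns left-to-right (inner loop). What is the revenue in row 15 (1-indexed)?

795

20 rows total (5 × 4). Row 15: index ⌊(15-1)/4⌋ = 3 into region → South; (15-1) mod 4 = 2 into the melted columns → Q3.
So row 15 is (South, Q3, 795); revenue = 795.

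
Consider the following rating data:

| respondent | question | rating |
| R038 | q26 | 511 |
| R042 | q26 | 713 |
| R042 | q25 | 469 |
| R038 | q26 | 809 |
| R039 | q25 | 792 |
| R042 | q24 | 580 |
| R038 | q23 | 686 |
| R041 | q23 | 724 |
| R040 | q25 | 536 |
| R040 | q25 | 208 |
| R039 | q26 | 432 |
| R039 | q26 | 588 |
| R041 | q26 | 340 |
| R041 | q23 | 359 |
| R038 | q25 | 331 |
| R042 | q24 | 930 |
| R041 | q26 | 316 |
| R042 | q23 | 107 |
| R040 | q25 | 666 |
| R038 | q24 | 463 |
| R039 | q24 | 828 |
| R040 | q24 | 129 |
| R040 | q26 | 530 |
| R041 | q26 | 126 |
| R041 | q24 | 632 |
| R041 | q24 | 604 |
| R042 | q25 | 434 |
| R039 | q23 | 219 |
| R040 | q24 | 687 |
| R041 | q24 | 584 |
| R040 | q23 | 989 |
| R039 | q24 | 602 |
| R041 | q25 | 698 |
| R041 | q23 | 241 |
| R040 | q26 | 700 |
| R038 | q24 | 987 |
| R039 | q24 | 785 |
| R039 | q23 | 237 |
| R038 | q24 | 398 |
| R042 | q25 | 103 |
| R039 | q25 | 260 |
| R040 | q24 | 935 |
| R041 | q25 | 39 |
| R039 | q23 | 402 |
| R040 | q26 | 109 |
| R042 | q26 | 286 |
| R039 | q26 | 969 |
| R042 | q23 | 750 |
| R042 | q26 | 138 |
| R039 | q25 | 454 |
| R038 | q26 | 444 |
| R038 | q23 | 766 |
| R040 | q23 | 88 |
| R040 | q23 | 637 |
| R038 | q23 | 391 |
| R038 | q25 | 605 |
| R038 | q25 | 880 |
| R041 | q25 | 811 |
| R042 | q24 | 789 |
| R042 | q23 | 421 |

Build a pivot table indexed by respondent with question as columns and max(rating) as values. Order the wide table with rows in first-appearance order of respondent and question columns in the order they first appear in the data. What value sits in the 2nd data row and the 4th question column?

750

With rows in first-appearance order of respondent, row 2 is respondent=R042. question columns in first-appearance order: q26, q25, q24, q23; column 4 is q23.
Long rows with respondent=R042, question=q23: max(107, 750, 421) = 750.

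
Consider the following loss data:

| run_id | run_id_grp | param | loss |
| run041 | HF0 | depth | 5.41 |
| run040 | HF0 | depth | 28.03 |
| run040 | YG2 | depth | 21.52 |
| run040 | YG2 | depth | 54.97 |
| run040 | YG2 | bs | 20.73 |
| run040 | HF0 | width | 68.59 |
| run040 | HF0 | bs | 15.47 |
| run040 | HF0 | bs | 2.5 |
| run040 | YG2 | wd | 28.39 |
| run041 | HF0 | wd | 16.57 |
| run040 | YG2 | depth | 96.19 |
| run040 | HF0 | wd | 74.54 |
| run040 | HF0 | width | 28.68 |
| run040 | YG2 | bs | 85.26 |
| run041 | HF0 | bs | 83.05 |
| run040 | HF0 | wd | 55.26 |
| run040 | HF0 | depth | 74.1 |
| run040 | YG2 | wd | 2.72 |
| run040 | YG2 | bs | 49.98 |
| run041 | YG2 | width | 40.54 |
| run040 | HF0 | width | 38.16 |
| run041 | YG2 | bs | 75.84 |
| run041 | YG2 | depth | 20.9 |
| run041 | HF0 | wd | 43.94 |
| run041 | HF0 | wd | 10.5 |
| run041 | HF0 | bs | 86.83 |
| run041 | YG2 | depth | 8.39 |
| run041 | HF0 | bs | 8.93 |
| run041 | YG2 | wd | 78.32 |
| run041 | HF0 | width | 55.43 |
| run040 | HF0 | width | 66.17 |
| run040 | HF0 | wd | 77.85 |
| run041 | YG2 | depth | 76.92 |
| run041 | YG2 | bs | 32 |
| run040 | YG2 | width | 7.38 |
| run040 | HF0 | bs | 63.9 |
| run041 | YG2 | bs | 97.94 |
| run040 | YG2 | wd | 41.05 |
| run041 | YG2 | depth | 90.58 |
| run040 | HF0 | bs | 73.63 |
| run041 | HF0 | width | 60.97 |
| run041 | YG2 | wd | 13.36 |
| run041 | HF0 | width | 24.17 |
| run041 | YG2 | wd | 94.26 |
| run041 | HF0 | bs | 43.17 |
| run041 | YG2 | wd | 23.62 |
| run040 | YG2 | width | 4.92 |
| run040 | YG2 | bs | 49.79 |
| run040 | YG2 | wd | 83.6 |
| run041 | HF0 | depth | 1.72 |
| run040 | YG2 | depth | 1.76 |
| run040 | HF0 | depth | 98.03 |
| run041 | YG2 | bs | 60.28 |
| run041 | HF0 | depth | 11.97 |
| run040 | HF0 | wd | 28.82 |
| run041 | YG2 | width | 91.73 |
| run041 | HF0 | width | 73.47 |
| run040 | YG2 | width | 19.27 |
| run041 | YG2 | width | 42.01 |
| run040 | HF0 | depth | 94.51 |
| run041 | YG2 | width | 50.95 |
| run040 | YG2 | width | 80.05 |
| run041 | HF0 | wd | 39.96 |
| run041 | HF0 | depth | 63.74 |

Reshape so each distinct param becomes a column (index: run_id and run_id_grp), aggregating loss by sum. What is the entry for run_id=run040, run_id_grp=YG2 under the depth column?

174.44

Rows with run_id=run040, run_id_grp=YG2 and param=depth: loss values are 21.52, 54.97, 96.19, 1.76.
21.52 + 54.97 + 96.19 + 1.76 = 174.44.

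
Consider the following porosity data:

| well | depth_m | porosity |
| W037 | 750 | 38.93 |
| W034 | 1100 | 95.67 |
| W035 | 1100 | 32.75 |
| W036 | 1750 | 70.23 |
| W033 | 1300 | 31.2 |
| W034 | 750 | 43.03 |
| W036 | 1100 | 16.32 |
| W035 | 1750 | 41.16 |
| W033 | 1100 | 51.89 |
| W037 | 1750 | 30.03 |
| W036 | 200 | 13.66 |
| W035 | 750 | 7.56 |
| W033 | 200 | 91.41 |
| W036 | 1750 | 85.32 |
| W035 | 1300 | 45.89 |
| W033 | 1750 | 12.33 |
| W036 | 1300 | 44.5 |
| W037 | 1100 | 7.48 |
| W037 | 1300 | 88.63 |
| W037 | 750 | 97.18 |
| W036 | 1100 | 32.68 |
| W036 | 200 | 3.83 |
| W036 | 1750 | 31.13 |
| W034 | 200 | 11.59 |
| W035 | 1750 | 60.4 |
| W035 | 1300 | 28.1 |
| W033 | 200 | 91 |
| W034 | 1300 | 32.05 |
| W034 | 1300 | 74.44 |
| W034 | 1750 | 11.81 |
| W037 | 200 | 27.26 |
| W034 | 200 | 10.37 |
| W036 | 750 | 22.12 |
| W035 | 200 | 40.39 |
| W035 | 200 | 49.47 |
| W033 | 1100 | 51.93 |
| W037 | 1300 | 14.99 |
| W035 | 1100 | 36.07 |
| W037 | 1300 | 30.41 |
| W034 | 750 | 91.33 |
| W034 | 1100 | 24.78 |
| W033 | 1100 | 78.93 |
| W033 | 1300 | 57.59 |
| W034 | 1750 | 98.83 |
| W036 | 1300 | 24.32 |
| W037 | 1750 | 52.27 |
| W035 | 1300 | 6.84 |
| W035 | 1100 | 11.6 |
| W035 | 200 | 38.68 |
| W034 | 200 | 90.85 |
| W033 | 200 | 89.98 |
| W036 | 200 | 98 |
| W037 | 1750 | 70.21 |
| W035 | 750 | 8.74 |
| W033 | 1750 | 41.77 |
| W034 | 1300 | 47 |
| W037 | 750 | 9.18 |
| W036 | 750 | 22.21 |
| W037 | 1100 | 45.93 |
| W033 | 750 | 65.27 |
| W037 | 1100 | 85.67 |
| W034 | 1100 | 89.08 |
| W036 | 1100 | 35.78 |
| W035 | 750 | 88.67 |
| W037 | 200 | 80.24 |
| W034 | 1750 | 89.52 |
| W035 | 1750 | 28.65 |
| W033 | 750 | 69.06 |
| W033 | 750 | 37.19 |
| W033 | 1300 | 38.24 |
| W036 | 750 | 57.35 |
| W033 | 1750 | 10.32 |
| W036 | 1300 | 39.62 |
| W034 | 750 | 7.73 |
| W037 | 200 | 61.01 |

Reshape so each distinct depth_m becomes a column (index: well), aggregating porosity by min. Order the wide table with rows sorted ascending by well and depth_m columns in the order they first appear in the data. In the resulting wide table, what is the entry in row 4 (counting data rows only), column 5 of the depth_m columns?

3.83

With rows sorted ascending by well, row 4 is well=W036. depth_m columns in first-appearance order: 750, 1100, 1750, 1300, 200; column 5 is 200.
Long rows with well=W036, depth_m=200: min(13.66, 3.83, 98) = 3.83.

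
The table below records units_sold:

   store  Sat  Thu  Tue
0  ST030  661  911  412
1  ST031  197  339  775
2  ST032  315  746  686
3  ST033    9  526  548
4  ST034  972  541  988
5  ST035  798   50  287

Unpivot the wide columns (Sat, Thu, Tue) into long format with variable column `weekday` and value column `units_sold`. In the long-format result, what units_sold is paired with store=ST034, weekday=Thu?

Unpivoting turns each (store, wide-column) pair into one long row.
The wide cell at row ST034, column Thu holds 541, so the long row (ST034, Thu) has units_sold=541.

541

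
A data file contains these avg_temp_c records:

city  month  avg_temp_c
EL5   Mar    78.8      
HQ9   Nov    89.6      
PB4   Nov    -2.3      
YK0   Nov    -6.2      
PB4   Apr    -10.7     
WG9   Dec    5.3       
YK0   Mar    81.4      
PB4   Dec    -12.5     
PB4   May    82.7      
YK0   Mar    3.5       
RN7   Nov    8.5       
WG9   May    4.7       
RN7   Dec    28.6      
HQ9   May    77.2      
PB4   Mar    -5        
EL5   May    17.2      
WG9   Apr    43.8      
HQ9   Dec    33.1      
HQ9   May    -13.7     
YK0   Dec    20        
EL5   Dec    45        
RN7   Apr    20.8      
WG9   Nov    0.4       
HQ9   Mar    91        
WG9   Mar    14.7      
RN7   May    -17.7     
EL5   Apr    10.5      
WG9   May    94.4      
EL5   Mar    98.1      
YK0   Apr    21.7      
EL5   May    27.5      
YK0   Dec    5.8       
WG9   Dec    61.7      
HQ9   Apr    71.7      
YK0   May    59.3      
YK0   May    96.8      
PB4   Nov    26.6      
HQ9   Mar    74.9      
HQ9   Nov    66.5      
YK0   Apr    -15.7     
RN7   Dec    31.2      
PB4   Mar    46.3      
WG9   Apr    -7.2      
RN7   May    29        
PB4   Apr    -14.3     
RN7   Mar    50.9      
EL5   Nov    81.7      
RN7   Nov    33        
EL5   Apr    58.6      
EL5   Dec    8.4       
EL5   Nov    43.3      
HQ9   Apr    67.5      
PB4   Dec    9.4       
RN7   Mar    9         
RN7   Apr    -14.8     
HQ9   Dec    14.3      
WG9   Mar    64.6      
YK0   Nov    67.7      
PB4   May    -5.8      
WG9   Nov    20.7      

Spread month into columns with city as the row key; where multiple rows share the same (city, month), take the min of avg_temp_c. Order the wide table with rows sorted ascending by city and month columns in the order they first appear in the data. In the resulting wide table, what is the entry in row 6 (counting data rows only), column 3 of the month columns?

-15.7

With rows sorted ascending by city, row 6 is city=YK0. month columns in first-appearance order: Mar, Nov, Apr, Dec, May; column 3 is Apr.
Long rows with city=YK0, month=Apr: min(21.7, -15.7) = -15.7.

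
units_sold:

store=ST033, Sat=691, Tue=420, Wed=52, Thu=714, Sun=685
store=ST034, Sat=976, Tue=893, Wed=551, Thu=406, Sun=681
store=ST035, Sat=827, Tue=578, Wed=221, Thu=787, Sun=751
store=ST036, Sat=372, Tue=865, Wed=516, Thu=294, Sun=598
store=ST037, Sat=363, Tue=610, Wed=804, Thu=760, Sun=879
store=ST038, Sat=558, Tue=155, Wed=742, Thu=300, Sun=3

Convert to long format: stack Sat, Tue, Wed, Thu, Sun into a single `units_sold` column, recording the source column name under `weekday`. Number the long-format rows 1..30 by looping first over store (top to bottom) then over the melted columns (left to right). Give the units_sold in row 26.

558

30 rows total (6 × 5). Row 26: index ⌊(26-1)/5⌋ = 5 into store → ST038; (26-1) mod 5 = 0 into the melted columns → Sat.
So row 26 is (ST038, Sat, 558); units_sold = 558.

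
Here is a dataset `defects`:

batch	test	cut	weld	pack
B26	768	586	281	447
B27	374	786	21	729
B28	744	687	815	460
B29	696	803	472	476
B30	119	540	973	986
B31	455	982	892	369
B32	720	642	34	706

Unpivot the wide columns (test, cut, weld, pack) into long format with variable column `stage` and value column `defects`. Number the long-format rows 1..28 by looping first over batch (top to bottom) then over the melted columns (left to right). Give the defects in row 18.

540

28 rows total (7 × 4). Row 18: index ⌊(18-1)/4⌋ = 4 into batch → B30; (18-1) mod 4 = 1 into the melted columns → cut.
So row 18 is (B30, cut, 540); defects = 540.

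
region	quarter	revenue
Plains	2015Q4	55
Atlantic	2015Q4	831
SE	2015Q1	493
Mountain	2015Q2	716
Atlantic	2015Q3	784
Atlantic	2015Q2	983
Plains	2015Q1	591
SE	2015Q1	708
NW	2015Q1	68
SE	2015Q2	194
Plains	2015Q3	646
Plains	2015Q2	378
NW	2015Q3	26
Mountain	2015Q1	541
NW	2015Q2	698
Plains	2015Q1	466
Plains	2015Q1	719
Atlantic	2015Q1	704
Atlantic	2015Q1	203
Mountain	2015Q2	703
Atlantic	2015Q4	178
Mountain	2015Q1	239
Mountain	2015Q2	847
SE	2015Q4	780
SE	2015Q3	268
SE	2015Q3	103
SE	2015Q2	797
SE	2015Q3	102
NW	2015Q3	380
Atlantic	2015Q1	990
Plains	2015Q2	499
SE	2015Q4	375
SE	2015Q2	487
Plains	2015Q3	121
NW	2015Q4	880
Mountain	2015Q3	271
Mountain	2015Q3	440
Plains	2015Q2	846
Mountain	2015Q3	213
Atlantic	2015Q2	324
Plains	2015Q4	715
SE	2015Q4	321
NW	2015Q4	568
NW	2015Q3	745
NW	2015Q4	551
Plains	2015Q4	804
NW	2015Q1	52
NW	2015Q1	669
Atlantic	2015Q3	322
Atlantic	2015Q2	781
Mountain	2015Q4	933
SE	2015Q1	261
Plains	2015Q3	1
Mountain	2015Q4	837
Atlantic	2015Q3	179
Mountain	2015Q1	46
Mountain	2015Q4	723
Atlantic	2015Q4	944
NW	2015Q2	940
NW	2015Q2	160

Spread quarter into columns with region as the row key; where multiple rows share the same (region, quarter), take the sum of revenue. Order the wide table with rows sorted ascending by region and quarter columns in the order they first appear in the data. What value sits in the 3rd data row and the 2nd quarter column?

With rows sorted ascending by region, row 3 is region=NW. quarter columns in first-appearance order: 2015Q4, 2015Q1, 2015Q2, 2015Q3; column 2 is 2015Q1.
Long rows with region=NW, quarter=2015Q1: 68 + 52 + 669 = 789.

789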